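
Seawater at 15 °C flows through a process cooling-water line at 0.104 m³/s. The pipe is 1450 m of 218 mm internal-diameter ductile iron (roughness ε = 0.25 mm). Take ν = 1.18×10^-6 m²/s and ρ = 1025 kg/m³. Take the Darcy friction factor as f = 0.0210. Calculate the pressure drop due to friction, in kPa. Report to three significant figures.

V = 4Q/(πD²) = 4·0.104/(π·0.218²) = 2.786 m/s
h_f = f(L/D)V²/(2g) = 0.02100·(1450/0.218)·2.786²/(2·9.81) = 55.27 m
Δp = ρg·h_f = 1025·9.81·55.27 = 555.8 kPa

Δp ≈ 556 kPa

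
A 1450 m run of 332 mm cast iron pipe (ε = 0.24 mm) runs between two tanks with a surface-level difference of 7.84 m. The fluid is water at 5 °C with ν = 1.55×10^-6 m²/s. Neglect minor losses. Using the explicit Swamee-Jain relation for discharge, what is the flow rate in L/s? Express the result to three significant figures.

Swamee-Jain (Type II): Q = -0.965·√(gD⁵h_f/L)·ln[ε/(3.7D) + √(3.17ν²L/(gD³h_f))]
√(gD⁵h_f/L) = √(9.81·0.332⁵·7.84/1450) = 0.01463
ε/(3.7D) = 1.95×10^-4; √(3.17ν²L/(gD³h_f)) = 6.26×10^-5
Q = -0.965·0.01463·ln(2.580×10^-4) = 0.1166 m³/s
Check: V = 1.35 m/s, Re = 2.89×10^5, f = 0.01955, h_f = 7.90 m ≈ 7.84 m ✓

Q ≈ 117 L/s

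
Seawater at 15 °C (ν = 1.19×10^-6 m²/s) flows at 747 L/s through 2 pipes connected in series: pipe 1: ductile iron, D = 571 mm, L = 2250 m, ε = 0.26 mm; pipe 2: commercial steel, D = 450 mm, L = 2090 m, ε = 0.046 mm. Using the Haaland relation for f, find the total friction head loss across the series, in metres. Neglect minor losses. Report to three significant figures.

H ≈ 95.7 m

Pipe 1: V = 2.917 m/s, Re = 1.40×10^6, ε/D = 4.55×10^-4, f = 0.01673, h_1 = f(L/D)V²/2g = 28.59 m
Pipe 2: V = 4.697 m/s, Re = 1.78×10^6, ε/D = 1.02×10^-4, f = 0.01286, h_2 = f(L/D)V²/2g = 67.13 m
Series → Q common, losses add: H = Σh = 95.72 m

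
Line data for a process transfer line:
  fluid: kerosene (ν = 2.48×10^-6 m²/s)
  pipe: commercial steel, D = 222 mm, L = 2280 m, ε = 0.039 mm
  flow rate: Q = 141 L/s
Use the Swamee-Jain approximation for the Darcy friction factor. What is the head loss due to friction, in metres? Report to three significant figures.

h_f ≈ 111 m

V = 4Q/(πD²) = 4·0.141/(π·0.222²) = 3.643 m/s
Re = VD/ν = 3.643·0.222/2.48×10^-6 = 3.26×10^5 → turbulent
ε/D = 0.039/222 = 1.76×10^-4
Swamee-Jain: f = 0.01596
h_f = f(L/D)V²/(2g) = 0.01596·(2280/0.222)·3.643²/(2·9.81) = 110.8 m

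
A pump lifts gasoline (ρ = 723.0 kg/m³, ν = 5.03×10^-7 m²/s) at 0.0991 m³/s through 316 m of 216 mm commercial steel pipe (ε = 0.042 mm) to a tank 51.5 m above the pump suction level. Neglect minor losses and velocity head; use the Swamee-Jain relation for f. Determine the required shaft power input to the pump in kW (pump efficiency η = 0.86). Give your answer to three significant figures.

V = 4Q/(πD²) = 2.704 m/s; Re = 1.16×10^6; ε/D = 1.94×10^-4; f = 0.01459
h_f = f(L/D)V²/2g = 7.957 m
Total head H = z + h_f = 51.5 + 7.957 = 59.46 m
P_hyd = ρgQH = 723.0·9.81·0.0991·59.46 = 41.79 kW
P_shaft = P_hyd/η = 41.79/0.86 = 48.59 kW

P_shaft ≈ 48.6 kW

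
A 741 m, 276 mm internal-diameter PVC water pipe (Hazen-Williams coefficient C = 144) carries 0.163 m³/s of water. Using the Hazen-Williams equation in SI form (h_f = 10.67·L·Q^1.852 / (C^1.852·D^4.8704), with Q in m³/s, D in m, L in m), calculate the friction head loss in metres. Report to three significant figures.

h_f = 10.67·741·0.163^1.852 / (144^1.852·0.276^4.8704) = 14.61 m

h_f ≈ 14.6 m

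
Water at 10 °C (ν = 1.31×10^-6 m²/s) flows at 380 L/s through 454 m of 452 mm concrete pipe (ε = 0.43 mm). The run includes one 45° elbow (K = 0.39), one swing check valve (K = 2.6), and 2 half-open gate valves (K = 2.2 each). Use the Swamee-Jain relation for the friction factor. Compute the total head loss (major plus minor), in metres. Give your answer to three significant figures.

H_L ≈ 7.82 m

V = 4Q/(πD²) = 2.368 m/s; V²/2g = 0.2858 m
Re = 8.17×10^5, ε/D = 9.51×10^-4 → f = 0.01988 (Swamee-Jain)
Major: h_f = f(L/D)·V²/2g = 0.01988·1004·0.2858 = 5.709 m
Minor: ΣK = 7.39; h_m = ΣK·V²/2g = 2.112 m
Total H_L = 5.709 + 2.112 = 7.821 m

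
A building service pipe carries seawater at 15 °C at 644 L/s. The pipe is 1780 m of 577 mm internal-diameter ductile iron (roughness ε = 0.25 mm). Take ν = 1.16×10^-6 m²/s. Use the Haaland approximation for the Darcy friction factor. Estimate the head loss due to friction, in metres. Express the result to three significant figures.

h_f ≈ 15.8 m

V = 4Q/(πD²) = 4·0.644/(π·0.577²) = 2.463 m/s
Re = VD/ν = 2.463·0.577/1.16×10^-6 = 1.23×10^6 → turbulent
ε/D = 0.25/577 = 4.33×10^-4
Haaland: f = 0.01661
h_f = f(L/D)V²/(2g) = 0.01661·(1780/0.577)·2.463²/(2·9.81) = 15.84 m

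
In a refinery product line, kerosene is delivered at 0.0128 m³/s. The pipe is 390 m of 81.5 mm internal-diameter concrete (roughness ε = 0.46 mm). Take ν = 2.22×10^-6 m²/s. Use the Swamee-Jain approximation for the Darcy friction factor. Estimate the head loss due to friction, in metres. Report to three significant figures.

V = 4Q/(πD²) = 4·0.0128/(π·0.0815²) = 2.454 m/s
Re = VD/ν = 2.454·0.0815/2.22×10^-6 = 9.01×10^4 → turbulent
ε/D = 0.46/81.5 = 0.00564
Swamee-Jain: f = 0.03274
h_f = f(L/D)V²/(2g) = 0.03274·(390/0.0815)·2.454²/(2·9.81) = 48.08 m

h_f ≈ 48.1 m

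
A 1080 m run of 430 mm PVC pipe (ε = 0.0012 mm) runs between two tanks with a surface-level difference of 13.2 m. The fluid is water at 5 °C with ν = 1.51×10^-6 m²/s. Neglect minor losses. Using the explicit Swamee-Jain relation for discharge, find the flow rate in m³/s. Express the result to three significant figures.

Swamee-Jain (Type II): Q = -0.965·√(gD⁵h_f/L)·ln[ε/(3.7D) + √(3.17ν²L/(gD³h_f))]
√(gD⁵h_f/L) = √(9.81·0.430⁵·13.2/1080) = 0.04198
ε/(3.7D) = 7.54×10^-7; √(3.17ν²L/(gD³h_f)) = 2.75×10^-5
Q = -0.965·0.04198·ln(2.829×10^-5) = 0.4243 m³/s
Check: V = 2.92 m/s, Re = 8.32×10^5, f = 0.01204, h_f = 13.2 m ≈ 13.2 m ✓

Q ≈ 0.424 m³/s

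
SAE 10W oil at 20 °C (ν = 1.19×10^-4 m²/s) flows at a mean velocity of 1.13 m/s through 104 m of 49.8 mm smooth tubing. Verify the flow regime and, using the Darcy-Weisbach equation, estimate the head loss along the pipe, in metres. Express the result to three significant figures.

h_f ≈ 18.4 m

Re = VD/ν = 1.13·0.04980/1.19×10^-4 = 473 → laminar (Re < 2300)
f = 64/Re = 0.1353
h_f = f(L/D)V²/(2g) = 0.1353·(104/0.04980)·1.13²/(2·9.81) = 18.39 m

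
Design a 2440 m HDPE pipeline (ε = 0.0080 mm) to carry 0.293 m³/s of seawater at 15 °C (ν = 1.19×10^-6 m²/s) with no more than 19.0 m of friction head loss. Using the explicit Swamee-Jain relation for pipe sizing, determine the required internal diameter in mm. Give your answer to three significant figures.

Swamee-Jain (Type III): D = 0.66·[ε^1.25·(LQ²/(gh_f))^4.75 + ν·Q^9.4·(L/(gh_f))^5.2]^0.04
LQ²/(gh_f) = 1.124; L/(gh_f) = 13.09
Term 1 = ε^1.25·(…)^4.75 = 7.41×10^-7; Term 2 = ν·Q^9.4·(…)^5.2 = 7.45×10^-6
D = 0.66·(7.41×10^-7 + 7.45×10^-6)^0.04 = 0.4131 m = 413 mm
Check: V = 2.19 m/s, Re = 7.59×10^5, f = 0.01256, h_f = 18.1 m ≈ 19.0 m ✓

D ≈ 413 mm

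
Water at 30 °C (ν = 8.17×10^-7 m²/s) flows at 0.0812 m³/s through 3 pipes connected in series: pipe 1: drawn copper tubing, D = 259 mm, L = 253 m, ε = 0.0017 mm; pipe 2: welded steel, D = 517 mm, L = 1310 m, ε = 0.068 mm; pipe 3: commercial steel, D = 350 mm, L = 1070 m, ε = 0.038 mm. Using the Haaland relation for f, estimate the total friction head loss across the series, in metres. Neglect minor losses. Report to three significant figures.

Pipe 1: V = 1.541 m/s, Re = 4.89×10^5, ε/D = 6.56×10^-6, f = 0.01319, h_1 = f(L/D)V²/2g = 1.560 m
Pipe 2: V = 0.3868 m/s, Re = 2.45×10^5, ε/D = 1.32×10^-4, f = 0.01593, h_2 = f(L/D)V²/2g = 0.3079 m
Pipe 3: V = 0.8440 m/s, Re = 3.62×10^5, ε/D = 1.09×10^-4, f = 0.01493, h_3 = f(L/D)V²/2g = 1.657 m
Series → Q common, losses add: H = Σh = 3.525 m

H ≈ 3.52 m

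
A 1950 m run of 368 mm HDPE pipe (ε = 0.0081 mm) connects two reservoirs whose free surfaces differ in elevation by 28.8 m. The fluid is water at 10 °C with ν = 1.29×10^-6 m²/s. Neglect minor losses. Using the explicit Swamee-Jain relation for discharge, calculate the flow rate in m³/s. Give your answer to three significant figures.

Q ≈ 0.311 m³/s

Swamee-Jain (Type II): Q = -0.965·√(gD⁵h_f/L)·ln[ε/(3.7D) + √(3.17ν²L/(gD³h_f))]
√(gD⁵h_f/L) = √(9.81·0.368⁵·28.8/1950) = 0.03127
ε/(3.7D) = 5.95×10^-6; √(3.17ν²L/(gD³h_f)) = 2.70×10^-5
Q = -0.965·0.03127·ln(3.298×10^-5) = 0.3114 m³/s
Check: V = 2.93 m/s, Re = 8.35×10^5, f = 0.01243, h_f = 28.8 m ≈ 28.8 m ✓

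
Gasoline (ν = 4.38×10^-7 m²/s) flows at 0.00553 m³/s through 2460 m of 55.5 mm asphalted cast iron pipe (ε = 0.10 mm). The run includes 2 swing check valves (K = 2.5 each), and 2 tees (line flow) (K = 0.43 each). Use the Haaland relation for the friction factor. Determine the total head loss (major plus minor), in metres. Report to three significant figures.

H_L ≈ 278 m

V = 4Q/(πD²) = 2.286 m/s; V²/2g = 0.2663 m
Re = 2.90×10^5, ε/D = 0.00180 → f = 0.02342 (Haaland)
Major: h_f = f(L/D)·V²/2g = 0.02342·44324·0.2663 = 276.4 m
Minor: ΣK = 5.86; h_m = ΣK·V²/2g = 1.561 m
Total H_L = 276.4 + 1.561 = 278.0 m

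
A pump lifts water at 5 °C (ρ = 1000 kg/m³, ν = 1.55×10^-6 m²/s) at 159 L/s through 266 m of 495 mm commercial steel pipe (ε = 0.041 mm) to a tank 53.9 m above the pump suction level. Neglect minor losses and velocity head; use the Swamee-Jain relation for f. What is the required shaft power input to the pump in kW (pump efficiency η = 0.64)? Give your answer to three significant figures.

P_shaft ≈ 132 kW

V = 4Q/(πD²) = 0.8262 m/s; Re = 2.64×10^5; ε/D = 8.28×10^-5; f = 0.01556
h_f = f(L/D)V²/2g = 0.2910 m
Total head H = z + h_f = 53.9 + 0.2910 = 54.19 m
P_hyd = ρgQH = 1000·9.81·0.159·54.19 = 84.53 kW
P_shaft = P_hyd/η = 84.53/0.64 = 132.1 kW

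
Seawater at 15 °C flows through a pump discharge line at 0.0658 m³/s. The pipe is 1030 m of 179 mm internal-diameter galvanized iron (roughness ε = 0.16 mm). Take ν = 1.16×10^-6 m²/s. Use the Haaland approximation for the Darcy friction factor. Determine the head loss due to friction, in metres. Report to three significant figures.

h_f ≈ 39.8 m

V = 4Q/(πD²) = 4·0.0658/(π·0.179²) = 2.615 m/s
Re = VD/ν = 2.615·0.179/1.16×10^-6 = 4.03×10^5 → turbulent
ε/D = 0.16/179 = 8.94×10^-4
Haaland: f = 0.01984
h_f = f(L/D)V²/(2g) = 0.01984·(1030/0.179)·2.615²/(2·9.81) = 39.78 m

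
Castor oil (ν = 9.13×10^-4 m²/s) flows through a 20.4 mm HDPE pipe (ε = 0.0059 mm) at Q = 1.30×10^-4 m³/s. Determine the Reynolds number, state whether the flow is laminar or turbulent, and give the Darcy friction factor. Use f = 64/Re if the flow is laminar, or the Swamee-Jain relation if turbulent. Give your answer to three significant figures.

V = 4Q/(πD²) = 0.3977 m/s
Re = VD/ν = 0.3977·0.0204/9.13×10^-4 = 8.89
Re < 2300 → laminar → f = 64/Re = 7.202

Re ≈ 8.89; laminar; f = 64/Re ≈ 7.20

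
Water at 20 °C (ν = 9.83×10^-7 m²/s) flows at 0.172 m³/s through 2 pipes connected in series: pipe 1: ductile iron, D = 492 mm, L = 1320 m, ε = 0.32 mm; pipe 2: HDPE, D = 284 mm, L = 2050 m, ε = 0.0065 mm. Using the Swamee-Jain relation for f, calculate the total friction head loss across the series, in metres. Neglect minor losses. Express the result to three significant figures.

Pipe 1: V = 0.9047 m/s, Re = 4.53×10^5, ε/D = 6.50×10^-4, f = 0.01874, h_1 = f(L/D)V²/2g = 2.097 m
Pipe 2: V = 2.715 m/s, Re = 7.84×10^5, ε/D = 2.29×10^-5, f = 0.01256, h_2 = f(L/D)V²/2g = 34.08 m
Series → Q common, losses add: H = Σh = 36.17 m

H ≈ 36.2 m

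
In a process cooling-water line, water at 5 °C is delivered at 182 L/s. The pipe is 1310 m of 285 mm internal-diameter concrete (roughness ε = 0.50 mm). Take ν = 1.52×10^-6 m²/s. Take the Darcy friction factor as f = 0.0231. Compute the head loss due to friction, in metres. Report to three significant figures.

V = 4Q/(πD²) = 4·0.182/(π·0.285²) = 2.853 m/s
h_f = f(L/D)V²/(2g) = 0.02310·(1310/0.285)·2.853²/(2·9.81) = 44.05 m

h_f ≈ 44.0 m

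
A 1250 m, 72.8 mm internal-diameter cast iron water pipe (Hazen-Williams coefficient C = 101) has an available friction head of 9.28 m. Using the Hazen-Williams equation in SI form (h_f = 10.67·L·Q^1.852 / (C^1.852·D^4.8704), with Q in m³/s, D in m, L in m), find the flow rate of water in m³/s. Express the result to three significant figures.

Rearranging: Q = [h_f·C^1.852·D^4.8704 / (10.67·L)]^(1/1.852)
Q = [9.28·101^1.852·0.0728^4.8704 / (10.67·1250)]^0.540 = 0.002028 m³/s

Q ≈ 0.00203 m³/s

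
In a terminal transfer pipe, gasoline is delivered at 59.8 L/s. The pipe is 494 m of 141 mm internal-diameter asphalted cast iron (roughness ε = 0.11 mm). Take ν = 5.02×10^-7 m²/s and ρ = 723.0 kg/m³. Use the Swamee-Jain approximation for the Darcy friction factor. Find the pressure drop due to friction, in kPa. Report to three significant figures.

V = 4Q/(πD²) = 4·0.0598/(π·0.141²) = 3.830 m/s
Re = VD/ν = 3.830·0.141/5.02×10^-7 = 1.08×10^6 → turbulent
ε/D = 0.11/141 = 7.80×10^-4
Swamee-Jain: f = 0.01893
h_f = f(L/D)V²/(2g) = 0.01893·(494/0.141)·3.830²/(2·9.81) = 49.58 m
Δp = ρg·h_f = 723.0·9.81·49.58 = 351.7 kPa

Δp ≈ 352 kPa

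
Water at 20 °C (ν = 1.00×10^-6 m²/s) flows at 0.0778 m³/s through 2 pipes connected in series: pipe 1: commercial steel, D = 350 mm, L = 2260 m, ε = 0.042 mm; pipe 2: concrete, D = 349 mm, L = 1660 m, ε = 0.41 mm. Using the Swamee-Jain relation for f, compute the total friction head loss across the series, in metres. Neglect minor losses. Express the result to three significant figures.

Pipe 1: V = 0.8086 m/s, Re = 2.83×10^5, ε/D = 1.20×10^-4, f = 0.01575, h_1 = f(L/D)V²/2g = 3.389 m
Pipe 2: V = 0.8133 m/s, Re = 2.84×10^5, ε/D = 0.00117, f = 0.02149, h_2 = f(L/D)V²/2g = 3.446 m
Series → Q common, losses add: H = Σh = 6.835 m

H ≈ 6.83 m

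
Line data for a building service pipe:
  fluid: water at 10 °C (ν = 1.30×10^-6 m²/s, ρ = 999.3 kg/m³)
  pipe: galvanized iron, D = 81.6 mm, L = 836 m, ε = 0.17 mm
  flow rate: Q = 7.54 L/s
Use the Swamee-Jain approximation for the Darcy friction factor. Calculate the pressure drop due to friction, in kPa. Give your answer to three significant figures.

Δp ≈ 274 kPa

V = 4Q/(πD²) = 4·0.00754/(π·0.0816²) = 1.442 m/s
Re = VD/ν = 1.442·0.0816/1.30×10^-6 = 9.05×10^4 → turbulent
ε/D = 0.17/81.6 = 0.00208
Swamee-Jain: f = 0.02571
h_f = f(L/D)V²/(2g) = 0.02571·(836/0.0816)·1.442²/(2·9.81) = 27.91 m
Δp = ρg·h_f = 999.3·9.81·27.91 = 273.6 kPa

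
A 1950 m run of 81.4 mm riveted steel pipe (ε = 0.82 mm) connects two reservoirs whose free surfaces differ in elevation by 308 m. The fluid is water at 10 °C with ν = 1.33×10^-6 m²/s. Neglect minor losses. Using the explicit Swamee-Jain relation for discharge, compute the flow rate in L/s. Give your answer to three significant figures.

Swamee-Jain (Type II): Q = -0.965·√(gD⁵h_f/L)·ln[ε/(3.7D) + √(3.17ν²L/(gD³h_f))]
√(gD⁵h_f/L) = √(9.81·0.0814⁵·308/1950) = 0.002353
ε/(3.7D) = 0.00272; √(3.17ν²L/(gD³h_f)) = 8.19×10^-5
Q = -0.965·0.002353·ln(0.002805) = 0.01334 m³/s
Check: V = 2.56 m/s, Re = 1.57×10^5, f = 0.03856, h_f = 310 m ≈ 308 m ✓

Q ≈ 13.3 L/s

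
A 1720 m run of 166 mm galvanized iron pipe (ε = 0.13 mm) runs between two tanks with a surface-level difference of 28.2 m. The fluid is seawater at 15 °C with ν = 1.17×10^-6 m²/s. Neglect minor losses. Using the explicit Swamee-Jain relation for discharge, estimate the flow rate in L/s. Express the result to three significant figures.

Swamee-Jain (Type II): Q = -0.965·√(gD⁵h_f/L)·ln[ε/(3.7D) + √(3.17ν²L/(gD³h_f))]
√(gD⁵h_f/L) = √(9.81·0.166⁵·28.2/1720) = 0.004503
ε/(3.7D) = 2.12×10^-4; √(3.17ν²L/(gD³h_f)) = 7.68×10^-5
Q = -0.965·0.004503·ln(2.885×10^-4) = 0.03542 m³/s
Check: V = 1.64 m/s, Re = 2.32×10^5, f = 0.02009, h_f = 28.4 m ≈ 28.2 m ✓

Q ≈ 35.4 L/s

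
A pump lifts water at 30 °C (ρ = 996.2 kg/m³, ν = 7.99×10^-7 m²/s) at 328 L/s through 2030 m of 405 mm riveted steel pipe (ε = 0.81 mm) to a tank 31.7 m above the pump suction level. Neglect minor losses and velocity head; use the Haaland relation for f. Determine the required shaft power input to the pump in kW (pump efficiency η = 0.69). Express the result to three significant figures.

P_shaft ≈ 329 kW

V = 4Q/(πD²) = 2.546 m/s; Re = 1.29×10^6; ε/D = 0.00200; f = 0.02359
h_f = f(L/D)V²/2g = 39.07 m
Total head H = z + h_f = 31.7 + 39.07 = 70.77 m
P_hyd = ρgQH = 996.2·9.81·0.328·70.77 = 226.9 kW
P_shaft = P_hyd/η = 226.9/0.69 = 328.8 kW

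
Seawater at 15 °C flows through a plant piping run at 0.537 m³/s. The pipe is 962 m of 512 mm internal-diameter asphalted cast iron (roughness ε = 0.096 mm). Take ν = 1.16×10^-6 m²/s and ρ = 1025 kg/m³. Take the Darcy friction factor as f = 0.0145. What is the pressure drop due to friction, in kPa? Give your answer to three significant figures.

V = 4Q/(πD²) = 4·0.537/(π·0.512²) = 2.608 m/s
h_f = f(L/D)V²/(2g) = 0.01450·(962/0.512)·2.608²/(2·9.81) = 9.446 m
Δp = ρg·h_f = 1025·9.81·9.446 = 94.99 kPa

Δp ≈ 95.0 kPa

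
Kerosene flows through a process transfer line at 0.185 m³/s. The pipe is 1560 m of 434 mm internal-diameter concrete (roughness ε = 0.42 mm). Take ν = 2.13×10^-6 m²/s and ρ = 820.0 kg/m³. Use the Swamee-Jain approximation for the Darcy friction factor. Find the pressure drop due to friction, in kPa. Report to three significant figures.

Δp ≈ 47.9 kPa

V = 4Q/(πD²) = 4·0.185/(π·0.434²) = 1.251 m/s
Re = VD/ν = 1.251·0.434/2.13×10^-6 = 2.55×10^5 → turbulent
ε/D = 0.42/434 = 9.68×10^-4
Swamee-Jain: f = 0.02078
h_f = f(L/D)V²/(2g) = 0.02078·(1560/0.434)·1.251²/(2·9.81) = 5.953 m
Δp = ρg·h_f = 820.0·9.81·5.953 = 47.89 kPa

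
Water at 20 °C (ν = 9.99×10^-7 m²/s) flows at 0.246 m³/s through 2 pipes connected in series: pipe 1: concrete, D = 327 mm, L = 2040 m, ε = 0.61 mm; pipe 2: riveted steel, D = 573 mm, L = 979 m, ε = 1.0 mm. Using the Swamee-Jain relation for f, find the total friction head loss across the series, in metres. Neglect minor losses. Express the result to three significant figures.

Pipe 1: V = 2.929 m/s, Re = 9.59×10^5, ε/D = 0.00187, f = 0.02327, h_1 = f(L/D)V²/2g = 63.50 m
Pipe 2: V = 0.9540 m/s, Re = 5.47×10^5, ε/D = 0.00175, f = 0.02307, h_2 = f(L/D)V²/2g = 1.829 m
Series → Q common, losses add: H = Σh = 65.33 m

H ≈ 65.3 m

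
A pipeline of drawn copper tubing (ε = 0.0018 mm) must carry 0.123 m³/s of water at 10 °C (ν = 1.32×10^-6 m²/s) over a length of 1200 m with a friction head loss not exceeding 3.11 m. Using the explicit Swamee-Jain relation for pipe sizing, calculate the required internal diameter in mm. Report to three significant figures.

Swamee-Jain (Type III): D = 0.66·[ε^1.25·(LQ²/(gh_f))^4.75 + ν·Q^9.4·(L/(gh_f))^5.2]^0.04
LQ²/(gh_f) = 0.5951; L/(gh_f) = 39.33
Term 1 = ε^1.25·(…)^4.75 = 5.60×10^-9; Term 2 = ν·Q^9.4·(…)^5.2 = 7.22×10^-7
D = 0.66·(5.60×10^-9 + 7.22×10^-7)^0.04 = 0.3750 m = 375 mm
Check: V = 1.11 m/s, Re = 3.16×10^5, f = 0.01429, h_f = 2.89 m ≈ 3.11 m ✓

D ≈ 375 mm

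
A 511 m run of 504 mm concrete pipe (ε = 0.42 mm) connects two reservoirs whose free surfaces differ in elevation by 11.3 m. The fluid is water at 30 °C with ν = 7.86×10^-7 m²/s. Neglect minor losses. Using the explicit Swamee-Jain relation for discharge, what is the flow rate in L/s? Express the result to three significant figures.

Swamee-Jain (Type II): Q = -0.965·√(gD⁵h_f/L)·ln[ε/(3.7D) + √(3.17ν²L/(gD³h_f))]
√(gD⁵h_f/L) = √(9.81·0.504⁵·11.3/511) = 0.08399
ε/(3.7D) = 2.25×10^-4; √(3.17ν²L/(gD³h_f)) = 8.40×10^-6
Q = -0.965·0.08399·ln(2.336×10^-4) = 0.6777 m³/s
Check: V = 3.40 m/s, Re = 2.18×10^6, f = 0.01901, h_f = 11.3 m ≈ 11.3 m ✓

Q ≈ 678 L/s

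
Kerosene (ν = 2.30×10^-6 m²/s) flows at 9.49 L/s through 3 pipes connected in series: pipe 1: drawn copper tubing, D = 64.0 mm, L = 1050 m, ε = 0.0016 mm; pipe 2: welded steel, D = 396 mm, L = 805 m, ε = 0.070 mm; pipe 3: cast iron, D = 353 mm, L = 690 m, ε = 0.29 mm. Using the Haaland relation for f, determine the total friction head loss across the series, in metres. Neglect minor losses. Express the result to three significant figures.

Pipe 1: V = 2.950 m/s, Re = 8.21×10^4, ε/D = 2.50×10^-5, f = 0.01867, h_1 = f(L/D)V²/2g = 135.8 m
Pipe 2: V = 0.07705 m/s, Re = 1.33×10^4, ε/D = 1.77×10^-4, f = 0.02885, h_2 = f(L/D)V²/2g = 0.01775 m
Pipe 3: V = 0.09697 m/s, Re = 1.49×10^4, ε/D = 8.22×10^-4, f = 0.02907, h_3 = f(L/D)V²/2g = 0.02723 m
Series → Q common, losses add: H = Σh = 135.9 m

H ≈ 136 m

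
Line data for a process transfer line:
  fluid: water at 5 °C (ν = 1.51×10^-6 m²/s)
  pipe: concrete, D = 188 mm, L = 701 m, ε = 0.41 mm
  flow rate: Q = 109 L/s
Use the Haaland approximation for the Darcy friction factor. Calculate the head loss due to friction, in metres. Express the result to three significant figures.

V = 4Q/(πD²) = 4·0.109/(π·0.188²) = 3.927 m/s
Re = VD/ν = 3.927·0.188/1.51×10^-6 = 4.89×10^5 → turbulent
ε/D = 0.41/188 = 0.00218
Haaland: f = 0.02433
h_f = f(L/D)V²/(2g) = 0.02433·(701/0.188)·3.927²/(2·9.81) = 71.29 m

h_f ≈ 71.3 m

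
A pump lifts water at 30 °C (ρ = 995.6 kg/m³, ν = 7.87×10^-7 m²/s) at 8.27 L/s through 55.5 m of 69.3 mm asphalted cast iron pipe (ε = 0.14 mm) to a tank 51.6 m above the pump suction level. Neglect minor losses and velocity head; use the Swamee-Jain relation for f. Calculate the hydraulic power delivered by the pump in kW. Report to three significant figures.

V = 4Q/(πD²) = 2.193 m/s; Re = 1.93×10^5; ε/D = 0.00202; f = 0.02458
h_f = f(L/D)V²/2g = 4.822 m
Total head H = z + h_f = 51.6 + 4.822 = 56.42 m
P_hyd = ρgQH = 995.6·9.81·0.00827·56.42 = 4.557 kW

P_hyd ≈ 4.56 kW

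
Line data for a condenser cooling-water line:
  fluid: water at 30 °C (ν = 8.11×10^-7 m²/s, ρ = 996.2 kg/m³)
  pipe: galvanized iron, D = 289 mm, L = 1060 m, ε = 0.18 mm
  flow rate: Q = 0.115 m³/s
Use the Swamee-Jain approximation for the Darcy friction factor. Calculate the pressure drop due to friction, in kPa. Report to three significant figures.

Δp ≈ 103 kPa

V = 4Q/(πD²) = 4·0.115/(π·0.289²) = 1.753 m/s
Re = VD/ν = 1.753·0.289/8.11×10^-7 = 6.25×10^5 → turbulent
ε/D = 0.18/289 = 6.23×10^-4
Swamee-Jain: f = 0.01834
h_f = f(L/D)V²/(2g) = 0.01834·(1060/0.289)·1.753²/(2·9.81) = 10.54 m
Δp = ρg·h_f = 996.2·9.81·10.54 = 103.0 kPa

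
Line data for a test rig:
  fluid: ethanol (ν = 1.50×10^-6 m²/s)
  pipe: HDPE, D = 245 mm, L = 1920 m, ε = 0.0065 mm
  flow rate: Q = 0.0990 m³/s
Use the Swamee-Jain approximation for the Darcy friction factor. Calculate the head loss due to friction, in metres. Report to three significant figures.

h_f ≈ 25.3 m

V = 4Q/(πD²) = 4·0.0990/(π·0.245²) = 2.100 m/s
Re = VD/ν = 2.100·0.245/1.50×10^-6 = 3.43×10^5 → turbulent
ε/D = 0.0065/245 = 2.65×10^-5
Swamee-Jain: f = 0.01435
h_f = f(L/D)V²/(2g) = 0.01435·(1920/0.245)·2.100²/(2·9.81) = 25.28 m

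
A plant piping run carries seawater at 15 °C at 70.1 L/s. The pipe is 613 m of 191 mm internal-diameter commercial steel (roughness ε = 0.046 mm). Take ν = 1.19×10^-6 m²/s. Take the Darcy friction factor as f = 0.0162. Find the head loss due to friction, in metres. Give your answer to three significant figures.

V = 4Q/(πD²) = 4·0.0701/(π·0.191²) = 2.447 m/s
h_f = f(L/D)V²/(2g) = 0.01620·(613/0.191)·2.447²/(2·9.81) = 15.86 m

h_f ≈ 15.9 m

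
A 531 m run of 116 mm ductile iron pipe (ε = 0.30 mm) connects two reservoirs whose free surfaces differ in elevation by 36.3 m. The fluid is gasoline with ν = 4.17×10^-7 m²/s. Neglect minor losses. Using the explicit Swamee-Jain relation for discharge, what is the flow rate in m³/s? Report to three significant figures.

Swamee-Jain (Type II): Q = -0.965·√(gD⁵h_f/L)·ln[ε/(3.7D) + √(3.17ν²L/(gD³h_f))]
√(gD⁵h_f/L) = √(9.81·0.116⁵·36.3/531) = 0.003753
ε/(3.7D) = 6.99×10^-4; √(3.17ν²L/(gD³h_f)) = 2.29×10^-5
Q = -0.965·0.003753·ln(7.219×10^-4) = 0.02620 m³/s
Check: V = 2.48 m/s, Re = 6.90×10^5, f = 0.02542, h_f = 36.4 m ≈ 36.3 m ✓

Q ≈ 0.0262 m³/s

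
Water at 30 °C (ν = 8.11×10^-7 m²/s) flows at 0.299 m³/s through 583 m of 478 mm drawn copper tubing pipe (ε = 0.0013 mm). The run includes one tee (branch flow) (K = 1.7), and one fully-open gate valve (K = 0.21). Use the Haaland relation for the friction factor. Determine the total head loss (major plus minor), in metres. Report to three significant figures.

V = 4Q/(πD²) = 1.666 m/s; V²/2g = 0.1415 m
Re = 9.82×10^5, ε/D = 2.72×10^-6 → f = 0.01167 (Haaland)
Major: h_f = f(L/D)·V²/2g = 0.01167·1220·0.1415 = 2.013 m
Minor: ΣK = 1.91; h_m = ΣK·V²/2g = 0.2703 m
Total H_L = 2.013 + 0.2703 = 2.283 m

H_L ≈ 2.28 m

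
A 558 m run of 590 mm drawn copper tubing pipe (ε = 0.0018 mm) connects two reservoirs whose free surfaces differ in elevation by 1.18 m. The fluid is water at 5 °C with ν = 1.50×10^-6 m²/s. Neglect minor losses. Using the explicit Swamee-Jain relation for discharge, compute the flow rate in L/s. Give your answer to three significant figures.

Swamee-Jain (Type II): Q = -0.965·√(gD⁵h_f/L)·ln[ε/(3.7D) + √(3.17ν²L/(gD³h_f))]
√(gD⁵h_f/L) = √(9.81·0.590⁵·1.18/558) = 0.03851
ε/(3.7D) = 8.25×10^-7; √(3.17ν²L/(gD³h_f)) = 4.09×10^-5
Q = -0.965·0.03851·ln(4.174×10^-5) = 0.3748 m³/s
Check: V = 1.37 m/s, Re = 5.39×10^5, f = 0.01297, h_f = 1.17 m ≈ 1.18 m ✓

Q ≈ 375 L/s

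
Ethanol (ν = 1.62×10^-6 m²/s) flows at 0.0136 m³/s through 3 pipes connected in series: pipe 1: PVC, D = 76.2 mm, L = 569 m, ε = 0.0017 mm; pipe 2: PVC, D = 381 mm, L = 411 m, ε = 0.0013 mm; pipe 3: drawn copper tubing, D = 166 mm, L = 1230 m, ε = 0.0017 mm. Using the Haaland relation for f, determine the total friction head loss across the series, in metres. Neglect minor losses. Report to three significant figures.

Pipe 1: V = 2.982 m/s, Re = 1.40×10^5, ε/D = 2.23×10^-5, f = 0.01674, h_1 = f(L/D)V²/2g = 56.65 m
Pipe 2: V = 0.1193 m/s, Re = 2.81×10^4, ε/D = 3.41×10^-6, f = 0.02370, h_2 = f(L/D)V²/2g = 0.01854 m
Pipe 3: V = 0.6284 m/s, Re = 6.44×10^4, ε/D = 1.02×10^-5, f = 0.01961, h_3 = f(L/D)V²/2g = 2.924 m
Series → Q common, losses add: H = Σh = 59.60 m

H ≈ 59.6 m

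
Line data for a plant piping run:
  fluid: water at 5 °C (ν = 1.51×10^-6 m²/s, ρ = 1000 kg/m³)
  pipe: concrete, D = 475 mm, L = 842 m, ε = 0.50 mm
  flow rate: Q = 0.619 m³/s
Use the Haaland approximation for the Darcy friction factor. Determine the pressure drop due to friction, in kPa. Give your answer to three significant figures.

V = 4Q/(πD²) = 4·0.619/(π·0.475²) = 3.493 m/s
Re = VD/ν = 3.493·0.475/1.51×10^-6 = 1.10×10^6 → turbulent
ε/D = 0.50/475 = 0.00105
Haaland: f = 0.02016
h_f = f(L/D)V²/(2g) = 0.02016·(842/0.475)·3.493²/(2·9.81) = 22.22 m
Δp = ρg·h_f = 1000·9.81·22.22 = 218.0 kPa

Δp ≈ 218 kPa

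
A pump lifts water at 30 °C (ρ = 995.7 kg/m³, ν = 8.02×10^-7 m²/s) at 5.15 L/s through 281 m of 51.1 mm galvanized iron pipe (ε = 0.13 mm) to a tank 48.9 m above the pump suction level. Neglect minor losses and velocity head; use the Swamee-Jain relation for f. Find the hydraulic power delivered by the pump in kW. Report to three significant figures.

P_hyd ≈ 4.78 kW

V = 4Q/(πD²) = 2.511 m/s; Re = 1.60×10^5; ε/D = 0.00254; f = 0.02613
h_f = f(L/D)V²/2g = 46.17 m
Total head H = z + h_f = 48.9 + 46.17 = 95.07 m
P_hyd = ρgQH = 995.7·9.81·0.00515·95.07 = 4.783 kW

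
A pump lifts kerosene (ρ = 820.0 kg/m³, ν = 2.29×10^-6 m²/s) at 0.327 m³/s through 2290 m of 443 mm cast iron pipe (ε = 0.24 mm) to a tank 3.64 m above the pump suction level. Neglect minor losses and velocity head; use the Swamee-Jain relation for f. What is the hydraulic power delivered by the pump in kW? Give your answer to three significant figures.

V = 4Q/(πD²) = 2.122 m/s; Re = 4.10×10^5; ε/D = 5.42×10^-4; f = 0.01821
h_f = f(L/D)V²/2g = 21.60 m
Total head H = z + h_f = 3.64 + 21.60 = 25.24 m
P_hyd = ρgQH = 820.0·9.81·0.327·25.24 = 66.39 kW

P_hyd ≈ 66.4 kW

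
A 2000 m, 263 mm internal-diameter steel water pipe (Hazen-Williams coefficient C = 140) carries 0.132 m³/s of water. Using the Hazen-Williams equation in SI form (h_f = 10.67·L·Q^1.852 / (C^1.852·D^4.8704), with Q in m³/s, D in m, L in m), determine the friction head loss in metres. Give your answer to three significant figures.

h_f = 10.67·2000·0.132^1.852 / (140^1.852·0.263^4.8704) = 35.56 m

h_f ≈ 35.6 m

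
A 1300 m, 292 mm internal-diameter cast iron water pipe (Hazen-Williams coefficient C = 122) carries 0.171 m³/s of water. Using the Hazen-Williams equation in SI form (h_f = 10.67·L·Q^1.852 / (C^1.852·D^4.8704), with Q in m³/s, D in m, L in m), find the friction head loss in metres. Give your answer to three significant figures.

h_f = 10.67·1300·0.171^1.852 / (122^1.852·0.292^4.8704) = 28.94 m

h_f ≈ 28.9 m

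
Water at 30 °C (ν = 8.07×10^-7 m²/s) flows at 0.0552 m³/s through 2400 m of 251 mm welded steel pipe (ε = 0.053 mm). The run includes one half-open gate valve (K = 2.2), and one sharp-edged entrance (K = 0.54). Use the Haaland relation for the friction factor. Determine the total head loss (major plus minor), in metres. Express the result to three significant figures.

V = 4Q/(πD²) = 1.116 m/s; V²/2g = 0.06343 m
Re = 3.47×10^5, ε/D = 2.11×10^-4 → f = 0.01591 (Haaland)
Major: h_f = f(L/D)·V²/2g = 0.01591·9562·0.06343 = 9.648 m
Minor: ΣK = 2.74; h_m = ΣK·V²/2g = 0.1738 m
Total H_L = 9.648 + 0.1738 = 9.822 m

H_L ≈ 9.82 m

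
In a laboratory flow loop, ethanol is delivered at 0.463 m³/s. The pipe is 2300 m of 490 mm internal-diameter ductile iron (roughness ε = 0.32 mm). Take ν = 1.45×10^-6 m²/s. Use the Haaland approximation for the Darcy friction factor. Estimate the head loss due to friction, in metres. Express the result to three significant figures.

h_f ≈ 26.3 m

V = 4Q/(πD²) = 4·0.463/(π·0.490²) = 2.455 m/s
Re = VD/ν = 2.455·0.490/1.45×10^-6 = 8.30×10^5 → turbulent
ε/D = 0.32/490 = 6.53×10^-4
Haaland: f = 0.01822
h_f = f(L/D)V²/(2g) = 0.01822·(2300/0.490)·2.455²/(2·9.81) = 26.27 m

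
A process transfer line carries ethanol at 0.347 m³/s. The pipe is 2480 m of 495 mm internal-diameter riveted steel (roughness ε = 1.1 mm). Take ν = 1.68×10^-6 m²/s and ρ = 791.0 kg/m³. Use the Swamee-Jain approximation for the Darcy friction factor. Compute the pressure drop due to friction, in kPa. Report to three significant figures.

Δp ≈ 158 kPa

V = 4Q/(πD²) = 4·0.347/(π·0.495²) = 1.803 m/s
Re = VD/ν = 1.803·0.495/1.68×10^-6 = 5.31×10^5 → turbulent
ε/D = 1.1/495 = 0.00222
Swamee-Jain: f = 0.02452
h_f = f(L/D)V²/(2g) = 0.02452·(2480/0.495)·1.803²/(2·9.81) = 20.36 m
Δp = ρg·h_f = 791.0·9.81·20.36 = 158.0 kPa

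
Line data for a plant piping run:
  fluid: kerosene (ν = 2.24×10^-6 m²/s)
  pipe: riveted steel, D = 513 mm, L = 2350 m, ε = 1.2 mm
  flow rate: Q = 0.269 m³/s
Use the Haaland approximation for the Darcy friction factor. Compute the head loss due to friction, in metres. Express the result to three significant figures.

V = 4Q/(πD²) = 4·0.269/(π·0.513²) = 1.301 m/s
Re = VD/ν = 1.301·0.513/2.24×10^-6 = 2.98×10^5 → turbulent
ε/D = 1.2/513 = 0.00234
Haaland: f = 0.02496
h_f = f(L/D)V²/(2g) = 0.02496·(2350/0.513)·1.301²/(2·9.81) = 9.870 m

h_f ≈ 9.87 m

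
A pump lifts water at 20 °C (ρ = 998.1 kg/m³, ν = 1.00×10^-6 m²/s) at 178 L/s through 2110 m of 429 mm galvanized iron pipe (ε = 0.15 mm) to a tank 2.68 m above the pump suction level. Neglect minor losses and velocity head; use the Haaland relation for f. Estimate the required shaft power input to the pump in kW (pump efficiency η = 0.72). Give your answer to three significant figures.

V = 4Q/(πD²) = 1.231 m/s; Re = 5.28×10^5; ε/D = 3.50×10^-4; f = 0.01649
h_f = f(L/D)V²/2g = 6.268 m
Total head H = z + h_f = 2.68 + 6.268 = 8.948 m
P_hyd = ρgQH = 998.1·9.81·0.178·8.948 = 15.60 kW
P_shaft = P_hyd/η = 15.60/0.72 = 21.66 kW

P_shaft ≈ 21.7 kW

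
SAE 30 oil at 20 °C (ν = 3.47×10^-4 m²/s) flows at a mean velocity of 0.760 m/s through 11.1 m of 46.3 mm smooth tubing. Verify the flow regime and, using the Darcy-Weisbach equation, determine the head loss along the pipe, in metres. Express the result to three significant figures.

h_f ≈ 4.45 m

Re = VD/ν = 0.760·0.04630/3.47×10^-4 = 101 → laminar (Re < 2300)
f = 64/Re = 0.6311
h_f = f(L/D)V²/(2g) = 0.6311·(11.1/0.04630)·0.760²/(2·9.81) = 4.454 m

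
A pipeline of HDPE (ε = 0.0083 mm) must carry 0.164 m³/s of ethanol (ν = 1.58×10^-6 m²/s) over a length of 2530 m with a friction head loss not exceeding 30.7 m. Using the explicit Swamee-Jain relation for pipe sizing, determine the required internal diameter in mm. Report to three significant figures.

D ≈ 306 mm

Swamee-Jain (Type III): D = 0.66·[ε^1.25·(LQ²/(gh_f))^4.75 + ν·Q^9.4·(L/(gh_f))^5.2]^0.04
LQ²/(gh_f) = 0.2259; L/(gh_f) = 8.401
Term 1 = ε^1.25·(…)^4.75 = 3.80×10^-10; Term 2 = ν·Q^9.4·(…)^5.2 = 4.21×10^-9
D = 0.66·(3.80×10^-10 + 4.21×10^-9)^0.04 = 0.3062 m = 306 mm
Check: V = 2.23 m/s, Re = 4.32×10^5, f = 0.01383, h_f = 28.9 m ≈ 30.7 m ✓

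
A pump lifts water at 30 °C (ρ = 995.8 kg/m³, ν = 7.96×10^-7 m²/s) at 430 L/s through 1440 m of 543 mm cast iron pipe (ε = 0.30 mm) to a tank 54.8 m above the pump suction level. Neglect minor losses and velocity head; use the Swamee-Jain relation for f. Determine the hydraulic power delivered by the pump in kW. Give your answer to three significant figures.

V = 4Q/(πD²) = 1.857 m/s; Re = 1.27×10^6; ε/D = 5.52×10^-4; f = 0.01754
h_f = f(L/D)V²/2g = 8.175 m
Total head H = z + h_f = 54.8 + 8.175 = 62.97 m
P_hyd = ρgQH = 995.8·9.81·0.430·62.97 = 264.5 kW

P_hyd ≈ 265 kW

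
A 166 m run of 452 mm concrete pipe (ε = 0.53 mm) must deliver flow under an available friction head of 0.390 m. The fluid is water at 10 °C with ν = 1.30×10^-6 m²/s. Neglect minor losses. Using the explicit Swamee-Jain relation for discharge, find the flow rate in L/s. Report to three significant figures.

Swamee-Jain (Type II): Q = -0.965·√(gD⁵h_f/L)·ln[ε/(3.7D) + √(3.17ν²L/(gD³h_f))]
√(gD⁵h_f/L) = √(9.81·0.452⁵·0.390/166) = 0.02085
ε/(3.7D) = 3.17×10^-4; √(3.17ν²L/(gD³h_f)) = 5.02×10^-5
Q = -0.965·0.02085·ln(3.671×10^-4) = 0.1592 m³/s
Check: V = 0.992 m/s, Re = 3.45×10^5, f = 0.02132, h_f = 0.393 m ≈ 0.390 m ✓

Q ≈ 159 L/s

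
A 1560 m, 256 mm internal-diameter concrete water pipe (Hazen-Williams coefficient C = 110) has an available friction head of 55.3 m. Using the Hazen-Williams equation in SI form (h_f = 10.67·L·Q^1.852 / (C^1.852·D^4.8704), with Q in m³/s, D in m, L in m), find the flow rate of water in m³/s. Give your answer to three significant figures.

Rearranging: Q = [h_f·C^1.852·D^4.8704 / (10.67·L)]^(1/1.852)
Q = [55.3·110^1.852·0.256^4.8704 / (10.67·1560)]^0.540 = 0.1402 m³/s

Q ≈ 0.140 m³/s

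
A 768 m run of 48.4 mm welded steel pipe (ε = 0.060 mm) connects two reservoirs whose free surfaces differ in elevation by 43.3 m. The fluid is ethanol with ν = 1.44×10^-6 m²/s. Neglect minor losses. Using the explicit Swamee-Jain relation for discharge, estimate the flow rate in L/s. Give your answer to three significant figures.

Q ≈ 2.71 L/s

Swamee-Jain (Type II): Q = -0.965·√(gD⁵h_f/L)·ln[ε/(3.7D) + √(3.17ν²L/(gD³h_f))]
√(gD⁵h_f/L) = √(9.81·0.0484⁵·43.3/768) = 3.833×10^-4
ε/(3.7D) = 3.35×10^-4; √(3.17ν²L/(gD³h_f)) = 3.24×10^-4
Q = -0.965·3.833×10^-4·ln(6.588×10^-4) = 0.002709 m³/s
Check: V = 1.47 m/s, Re = 4.95×10^4, f = 0.02489, h_f = 43.6 m ≈ 43.3 m ✓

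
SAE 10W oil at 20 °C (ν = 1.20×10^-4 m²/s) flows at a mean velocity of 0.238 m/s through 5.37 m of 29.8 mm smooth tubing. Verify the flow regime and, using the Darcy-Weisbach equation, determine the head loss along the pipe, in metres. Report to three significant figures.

Re = VD/ν = 0.238·0.02980/1.20×10^-4 = 59.1 → laminar (Re < 2300)
f = 64/Re = 1.083
h_f = f(L/D)V²/(2g) = 1.083·(5.37/0.02980)·0.238²/(2·9.81) = 0.5634 m

h_f ≈ 0.563 m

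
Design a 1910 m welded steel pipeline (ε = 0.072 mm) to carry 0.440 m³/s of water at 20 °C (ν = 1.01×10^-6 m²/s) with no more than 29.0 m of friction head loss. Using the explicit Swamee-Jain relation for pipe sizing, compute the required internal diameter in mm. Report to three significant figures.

D ≈ 436 mm

Swamee-Jain (Type III): D = 0.66·[ε^1.25·(LQ²/(gh_f))^4.75 + ν·Q^9.4·(L/(gh_f))^5.2]^0.04
LQ²/(gh_f) = 1.300; L/(gh_f) = 6.714
Term 1 = ε^1.25·(…)^4.75 = 2.30×10^-5; Term 2 = ν·Q^9.4·(…)^5.2 = 8.97×10^-6
D = 0.66·(2.30×10^-5 + 8.97×10^-6)^0.04 = 0.4363 m = 436 mm
Check: V = 2.94 m/s, Re = 1.27×10^6, f = 0.01417, h_f = 27.4 m ≈ 29.0 m ✓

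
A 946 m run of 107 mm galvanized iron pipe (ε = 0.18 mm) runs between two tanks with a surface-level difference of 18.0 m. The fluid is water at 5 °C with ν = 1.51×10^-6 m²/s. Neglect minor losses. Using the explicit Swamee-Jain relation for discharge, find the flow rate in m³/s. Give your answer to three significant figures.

Swamee-Jain (Type II): Q = -0.965·√(gD⁵h_f/L)·ln[ε/(3.7D) + √(3.17ν²L/(gD³h_f))]
√(gD⁵h_f/L) = √(9.81·0.107⁵·18.0/946) = 0.001618
ε/(3.7D) = 4.55×10^-4; √(3.17ν²L/(gD³h_f)) = 1.78×10^-4
Q = -0.965·0.001618·ln(6.324×10^-4) = 0.01150 m³/s
Check: V = 1.28 m/s, Re = 9.06×10^4, f = 0.02464, h_f = 18.2 m ≈ 18.0 m ✓

Q ≈ 0.0115 m³/s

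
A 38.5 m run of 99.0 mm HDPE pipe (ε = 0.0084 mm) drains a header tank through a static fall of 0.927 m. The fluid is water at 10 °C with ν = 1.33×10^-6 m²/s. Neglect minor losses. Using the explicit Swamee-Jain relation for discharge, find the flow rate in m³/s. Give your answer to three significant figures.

Swamee-Jain (Type II): Q = -0.965·√(gD⁵h_f/L)·ln[ε/(3.7D) + √(3.17ν²L/(gD³h_f))]
√(gD⁵h_f/L) = √(9.81·0.0990⁵·0.927/38.5) = 0.001499
ε/(3.7D) = 2.29×10^-5; √(3.17ν²L/(gD³h_f)) = 1.56×10^-4
Q = -0.965·0.001499·ln(1.793×10^-4) = 0.01248 m³/s
Check: V = 1.62 m/s, Re = 1.21×10^5, f = 0.01774, h_f = 0.924 m ≈ 0.927 m ✓

Q ≈ 0.0125 m³/s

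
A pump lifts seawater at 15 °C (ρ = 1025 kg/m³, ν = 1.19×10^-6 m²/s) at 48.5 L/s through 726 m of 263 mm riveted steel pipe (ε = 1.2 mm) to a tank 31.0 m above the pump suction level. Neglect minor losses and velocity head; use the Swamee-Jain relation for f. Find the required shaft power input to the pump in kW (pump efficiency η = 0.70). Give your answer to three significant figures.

V = 4Q/(πD²) = 0.8928 m/s; Re = 1.97×10^5; ε/D = 0.00456; f = 0.03023
h_f = f(L/D)V²/2g = 3.390 m
Total head H = z + h_f = 31.0 + 3.390 = 34.39 m
P_hyd = ρgQH = 1025·9.81·0.0485·34.39 = 16.77 kW
P_shaft = P_hyd/η = 16.77/0.70 = 23.96 kW

P_shaft ≈ 24.0 kW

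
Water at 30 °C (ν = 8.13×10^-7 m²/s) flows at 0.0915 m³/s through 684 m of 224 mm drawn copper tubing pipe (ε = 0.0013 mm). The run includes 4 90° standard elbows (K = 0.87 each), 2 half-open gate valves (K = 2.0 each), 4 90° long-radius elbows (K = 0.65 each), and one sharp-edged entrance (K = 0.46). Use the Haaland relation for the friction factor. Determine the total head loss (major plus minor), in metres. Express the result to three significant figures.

H_L ≈ 13.5 m

V = 4Q/(πD²) = 2.322 m/s; V²/2g = 0.2748 m
Re = 6.40×10^5, ε/D = 5.80×10^-6 → f = 0.01258 (Haaland)
Major: h_f = f(L/D)·V²/2g = 0.01258·3054·0.2748 = 10.56 m
Minor: ΣK = 10.5; h_m = ΣK·V²/2g = 2.896 m
Total H_L = 10.56 + 2.896 = 13.45 m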